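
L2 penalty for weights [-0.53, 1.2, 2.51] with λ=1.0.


‖w‖₂² = (-0.53)² + (1.2)² + (2.51)²
     = 0.2809 + 1.44 + 6.3001
     = 8.021
λ·‖w‖₂² = 1.0·8.021 = 8.021

8.021


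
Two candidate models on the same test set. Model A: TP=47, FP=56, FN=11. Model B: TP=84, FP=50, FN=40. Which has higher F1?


Model A: P=47/103=0.4563, R=47/58=0.8103, F1=2PR/(P+R)=2TP/(2TP+FP+FN)=94/161=0.5839
Model B: P=84/134=0.6269, R=84/124=0.6774, F1=2PR/(P+R)=2TP/(2TP+FP+FN)=168/258=0.6512
0.5839 < 0.6512 → Model B

Model B


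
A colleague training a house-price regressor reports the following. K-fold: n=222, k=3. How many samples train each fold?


Fold size = 222/3 = 74
Training per fold = 222 - 74 = 148

148


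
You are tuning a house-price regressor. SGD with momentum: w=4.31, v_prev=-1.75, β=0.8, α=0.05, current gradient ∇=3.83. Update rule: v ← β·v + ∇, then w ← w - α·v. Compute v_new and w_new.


v_new = 0.8·-1.75 + 3.83 = -1.4 + 3.83 = 2.43
w_new = 4.31 - 0.05·2.43 = 4.31 - 0.1215 = 4.1885

v_new=2.43, w_new=4.1885


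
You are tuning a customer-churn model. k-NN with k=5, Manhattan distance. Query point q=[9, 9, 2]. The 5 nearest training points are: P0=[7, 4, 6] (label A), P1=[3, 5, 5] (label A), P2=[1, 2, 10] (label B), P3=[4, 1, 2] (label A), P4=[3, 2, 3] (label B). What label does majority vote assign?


d(q,P0) = 11  (label A)
d(q,P1) = 13  (label A)
d(q,P2) = 23  (label B)
d(q,P3) = 13  (label A)
d(q,P4) = 14  (label B)
Votes: A=3, B=2
Majority → A

A


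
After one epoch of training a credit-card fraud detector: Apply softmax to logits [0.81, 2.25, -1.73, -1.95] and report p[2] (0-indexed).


Exponentials: e^0.81=2.2479, e^2.25=9.4877, e^-1.73=0.1773, e^-1.95=0.1423
Sum = 12.0552
Softmax = [0.1865, 0.787, 0.0147, 0.0118]
p[2] = 0.1773/12.0552 = 0.0147

0.0147


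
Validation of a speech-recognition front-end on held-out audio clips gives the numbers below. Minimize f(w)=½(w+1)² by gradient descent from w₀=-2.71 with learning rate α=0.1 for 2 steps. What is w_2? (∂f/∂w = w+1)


step 1: grad = -2.71+1 = -1.71; w = -2.71 - 0.1·(-1.71) = -2.539
step 2: grad = -2.539+1 = -1.539; w = -2.539 - 0.1·(-1.539) = -2.3851

-2.3851


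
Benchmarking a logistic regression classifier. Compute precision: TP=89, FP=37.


Precision = TP/(TP+FP)
= 89/(89+37)
= 89/126 = 70.63%

70.63%


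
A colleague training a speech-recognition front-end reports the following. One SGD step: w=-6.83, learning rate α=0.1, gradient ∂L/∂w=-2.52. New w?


w_new = w - α·∇
= -6.83 - 0.1·-2.52
= -6.83 + 0.252
= -6.578

-6.578


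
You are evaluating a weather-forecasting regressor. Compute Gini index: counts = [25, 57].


Probabilities: [25/82, 57/82] ≈ [0.3049, 0.6951]
Σpᵢ² = (625 + 3249)/82² = 3874/6724
Gini = 1 - Σpᵢ² = 1 - 3874/6724 = 0.4239

0.4239


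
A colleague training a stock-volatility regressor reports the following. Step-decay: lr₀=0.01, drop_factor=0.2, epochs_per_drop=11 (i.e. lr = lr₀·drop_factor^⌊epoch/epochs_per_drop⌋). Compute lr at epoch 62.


n_drops = ⌊62/11⌋ = 5
lr = 0.01·0.2^5 = 0.01·0.00032 = 0.0000032

0.0000032


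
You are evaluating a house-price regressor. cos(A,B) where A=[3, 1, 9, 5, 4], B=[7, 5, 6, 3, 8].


A·B = 3·7 + 1·5 + 9·6 + 5·3 + 4·8 = 127
‖A‖ = √132 = 11.4891, ‖B‖ = √183 = 13.5277
cos = 127/(√132·√183) = 127/√24156 = 0.8171

0.8171


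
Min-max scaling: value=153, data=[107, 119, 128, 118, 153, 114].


min=107, max=153
(153-107)/(153-107) = 46/46 = 1.0

1.0


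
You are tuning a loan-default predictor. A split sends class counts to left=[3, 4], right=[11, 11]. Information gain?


Parent = [14, 15], H_parent = 0.9991
H_left = 0.9852 (n=7), H_right = 1 (n=22)
H_children = (7/29)·0.9852 + (22/29)·1 = 0.9964
IG = 0.9991 - 0.9964 = 0.0027

0.0027


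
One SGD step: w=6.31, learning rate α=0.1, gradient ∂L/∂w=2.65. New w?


w_new = w - α·∇
= 6.31 - 0.1·2.65
= 6.31 - 0.265
= 6.045

6.045


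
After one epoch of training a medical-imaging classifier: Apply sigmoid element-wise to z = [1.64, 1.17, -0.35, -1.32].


σ(1.64) = 1/(1+e^-1.64) = 0.8375
σ(1.17) = 1/(1+e^-1.17) = 0.7631
σ(-0.35) = 1/(1+e^0.35) = 0.4134
σ(-1.32) = 1/(1+e^1.32) = 0.2108
result = [0.8375, 0.7631, 0.4134, 0.2108]

[0.8375, 0.7631, 0.4134, 0.2108]


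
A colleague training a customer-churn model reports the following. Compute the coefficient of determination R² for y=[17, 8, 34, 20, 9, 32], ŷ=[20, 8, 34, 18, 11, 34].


ȳ = 20
SS_res = Σ(y-ŷ)² = 21
SS_tot = Σ(y-ȳ)² = 614
R² = 1 - SS_res/SS_tot = 1 - 0.0342 = 0.9658

0.9658


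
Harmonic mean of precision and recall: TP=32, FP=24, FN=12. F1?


Precision = 32/56 = 0.5714
Recall = 32/44 = 0.7273
F1 = 2·P·R/(P+R) = 2·TP/(2·TP+FP+FN) = 64/(64+24+12) = 64/100 = 0.64

0.64


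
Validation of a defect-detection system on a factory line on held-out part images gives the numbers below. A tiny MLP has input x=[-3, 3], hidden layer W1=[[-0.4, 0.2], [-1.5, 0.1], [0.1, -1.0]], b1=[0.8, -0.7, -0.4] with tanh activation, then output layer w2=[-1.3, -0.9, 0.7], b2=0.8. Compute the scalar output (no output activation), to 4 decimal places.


z1[0] = (-0.4)·(-3) + (0.2)·(3) + 0.8 = 2.6
z1[1] = (-1.5)·(-3) + (0.1)·(3) - 0.7 = 4.1
z1[2] = (0.1)·(-3) + (-1.0)·(3) - 0.4 = -3.7
h = tanh(z1) = [0.989, 0.9995, -0.9988]
output = (-1.3)·(0.989) + (-0.9)·(0.9995) + (0.7)·(-0.9988) + 0.8 = -2.0844

-2.0844


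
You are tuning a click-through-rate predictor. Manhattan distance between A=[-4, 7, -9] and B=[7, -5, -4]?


d = |-4-7| + |7+ 5| + |-9+ 4|
  = 11 + 12 + 5
  = 28

28


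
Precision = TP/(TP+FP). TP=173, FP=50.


Precision = TP/(TP+FP)
= 173/(173+50)
= 173/223 = 77.58%

77.58%


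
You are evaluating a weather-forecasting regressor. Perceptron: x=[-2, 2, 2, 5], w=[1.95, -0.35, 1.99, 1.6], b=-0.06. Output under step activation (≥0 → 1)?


z = (-2)·(1.95) + (2)·(-0.35) + (2)·(1.99) + (5)·(1.6) - 0.06
  = 7.32
step(z) = 1 (z≥0)

1


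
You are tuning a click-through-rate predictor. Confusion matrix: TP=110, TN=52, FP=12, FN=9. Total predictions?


Total = TP + TN + FP + FN
= 110 + 52 + 12 + 9
= 183
(Predicted positive: 122, predicted negative: 61)

183


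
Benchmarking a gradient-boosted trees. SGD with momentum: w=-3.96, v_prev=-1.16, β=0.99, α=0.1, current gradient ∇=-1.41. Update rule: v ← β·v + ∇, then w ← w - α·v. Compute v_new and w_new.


v_new = 0.99·-1.16 - 1.41 = -1.1484 - 1.41 = -2.5584
w_new = -3.96 - 0.1·-2.5584 = -3.96 + 0.25584 = -3.70416

v_new=-2.5584, w_new=-3.70416


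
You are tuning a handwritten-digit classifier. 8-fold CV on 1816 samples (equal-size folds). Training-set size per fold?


Fold size = 1816/8 = 227
Training per fold = 1816 - 227 = 1589

1589


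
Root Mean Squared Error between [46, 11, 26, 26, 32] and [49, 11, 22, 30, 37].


MSE = 66/5 = 13.2
RMSE = √(66/5) = 3.6332

3.6332


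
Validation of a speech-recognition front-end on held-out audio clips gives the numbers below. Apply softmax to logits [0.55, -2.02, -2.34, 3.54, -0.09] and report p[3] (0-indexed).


Exponentials: e^0.55=1.7333, e^-2.02=0.1327, e^-2.34=0.0963, e^3.54=34.4669, e^-0.09=0.9139
Sum = 37.3431
Softmax = [0.0464, 0.0036, 0.0026, 0.923, 0.0245]
p[3] = 34.4669/37.3431 = 0.923

0.923


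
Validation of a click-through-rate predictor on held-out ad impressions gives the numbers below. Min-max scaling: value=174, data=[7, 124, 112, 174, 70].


min=7, max=174
(174-7)/(174-7) = 167/167 = 1.0

1.0


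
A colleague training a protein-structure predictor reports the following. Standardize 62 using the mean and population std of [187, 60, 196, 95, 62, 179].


μ = 129.8333, σ = 58.8144
z = (62 - 129.8333)/58.8144 = -1.1533

-1.1533


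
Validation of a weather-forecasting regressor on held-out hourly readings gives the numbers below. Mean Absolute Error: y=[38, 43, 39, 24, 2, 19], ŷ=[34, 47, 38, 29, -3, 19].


Absolute errors: |38-34|=4, |43-47|=4, |39-38|=1, |24-29|=5, |2+ 3|=5, |19-19|=0
Sum = 19
MAE = 19/6 = 19/6

19/6


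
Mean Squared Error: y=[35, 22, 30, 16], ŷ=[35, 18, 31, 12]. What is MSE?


Squared errors: (35-35)²=0, (22-18)²=16, (30-31)²=1, (16-12)²=16
Sum = 33
MSE = 33/4 = 33/4

33/4


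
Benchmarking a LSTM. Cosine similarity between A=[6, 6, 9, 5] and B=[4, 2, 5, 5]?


A·B = 6·4 + 6·2 + 9·5 + 5·5 = 106
‖A‖ = √178 = 13.3417, ‖B‖ = √70 = 8.3666
cos = 106/(√178·√70) = 106/√12460 = 0.9496

0.9496


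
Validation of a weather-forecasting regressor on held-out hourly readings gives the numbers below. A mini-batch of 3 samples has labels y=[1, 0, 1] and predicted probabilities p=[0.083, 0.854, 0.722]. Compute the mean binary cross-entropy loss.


L[0] = -ln(0.083) = 2.4889
L[1] = -ln(1-0.854) = -ln(0.146) = 1.9241
L[2] = -ln(0.722) = 0.3257
mean = (2.4889 + 1.9241 + 0.3257)/3 = 1.5796

1.5796


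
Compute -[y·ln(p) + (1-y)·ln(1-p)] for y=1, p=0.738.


BCE = -[y·ln(p) + (1-y)·ln(1-p)]
= -1·ln(0.738) - 0
= -ln(0.738) = 0.3038

0.3038


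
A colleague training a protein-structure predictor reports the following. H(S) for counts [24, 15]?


Probabilities: [24/39, 15/39] ≈ [0.6154, 0.3846]
H = -((24/39)·log₂(24/39) + (15/39)·log₂(15/39))
  = 0.9612 bits

0.9612 bits


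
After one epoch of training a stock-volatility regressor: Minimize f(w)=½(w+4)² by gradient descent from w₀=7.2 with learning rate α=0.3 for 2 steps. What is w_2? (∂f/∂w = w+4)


step 1: grad = 7.2+4 = 11.2; w = 7.2 - 0.3·(11.2) = 3.84
step 2: grad = 3.84+4 = 7.84; w = 3.84 - 0.3·(7.84) = 1.488

1.488


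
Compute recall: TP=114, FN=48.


Recall = TP/(TP+FN)
= 114/(114+48)
= 114/162 = 70.37%

70.37%


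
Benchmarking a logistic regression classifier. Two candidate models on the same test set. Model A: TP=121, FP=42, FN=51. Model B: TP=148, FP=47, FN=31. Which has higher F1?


Model A: P=121/163=0.7423, R=121/172=0.7035, F1=2PR/(P+R)=2TP/(2TP+FP+FN)=242/335=0.7224
Model B: P=148/195=0.759, R=148/179=0.8268, F1=2PR/(P+R)=2TP/(2TP+FP+FN)=296/374=0.7914
0.7224 < 0.7914 → Model B

Model B


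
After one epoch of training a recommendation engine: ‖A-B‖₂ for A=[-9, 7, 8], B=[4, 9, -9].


d = √((-9-4)² + (7-9)² + (8+ 9)²)
  = √(169 + 4 + 289)
  = √462 = 21.4942

21.4942


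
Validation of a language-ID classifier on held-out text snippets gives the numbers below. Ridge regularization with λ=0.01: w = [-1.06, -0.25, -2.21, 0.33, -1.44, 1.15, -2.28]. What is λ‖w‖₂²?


‖w‖₂² = (-1.06)² + (-0.25)² + (-2.21)² + (0.33)² + (-1.44)² + (1.15)² + (-2.28)²
     = 1.1236 + 0.0625 + 4.8841 + 0.1089 + 2.0736 + 1.3225 + 5.1984
     = 14.7736
λ·‖w‖₂² = 0.01·14.7736 = 0.147736

0.147736


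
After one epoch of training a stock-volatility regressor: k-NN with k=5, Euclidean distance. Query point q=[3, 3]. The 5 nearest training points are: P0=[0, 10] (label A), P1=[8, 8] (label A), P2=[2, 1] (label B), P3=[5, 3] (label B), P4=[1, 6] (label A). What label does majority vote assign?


d(q,P0) = 7.6158  (label A)
d(q,P1) = 7.0711  (label A)
d(q,P2) = 2.2361  (label B)
d(q,P3) = 2.0  (label B)
d(q,P4) = 3.6056  (label A)
Votes: A=3, B=2
Majority → A

A


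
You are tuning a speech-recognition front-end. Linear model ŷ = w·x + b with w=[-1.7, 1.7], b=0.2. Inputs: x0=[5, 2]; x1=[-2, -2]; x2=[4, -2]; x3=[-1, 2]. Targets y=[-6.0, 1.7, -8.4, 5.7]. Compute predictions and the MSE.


ŷ0 = (-1.7)·(5) + (1.7)·(2) + 0.2 = -4.9
ŷ1 = (-1.7)·(-2) + (1.7)·(-2) + 0.2 = 0.2
ŷ2 = (-1.7)·(4) + (1.7)·(-2) + 0.2 = -10.0
ŷ3 = (-1.7)·(-1) + (1.7)·(2) + 0.2 = 5.3
errors² = [1.21, 2.25, 2.56, 0.16]
MSE = 6.1800/4 = 1.545

1.545


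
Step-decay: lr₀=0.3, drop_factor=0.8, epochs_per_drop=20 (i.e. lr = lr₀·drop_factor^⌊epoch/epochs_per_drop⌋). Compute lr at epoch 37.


n_drops = ⌊37/20⌋ = 1
lr = 0.3·0.8^1 = 0.3·0.8 = 0.24

0.24


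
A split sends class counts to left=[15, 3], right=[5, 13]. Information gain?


Parent = [20, 16], H_parent = 0.9911
H_left = 0.65 (n=18), H_right = 0.8524 (n=18)
H_children = (18/36)·0.65 + (18/36)·0.8524 = 0.7512
IG = 0.9911 - 0.7512 = 0.2399

0.2399


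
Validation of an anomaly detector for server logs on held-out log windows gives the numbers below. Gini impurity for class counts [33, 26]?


Probabilities: [33/59, 26/59] ≈ [0.5593, 0.4407]
Σpᵢ² = (1089 + 676)/59² = 1765/3481
Gini = 1 - Σpᵢ² = 1 - 1765/3481 = 0.493

0.493


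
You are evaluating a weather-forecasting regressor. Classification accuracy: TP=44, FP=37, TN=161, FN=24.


Accuracy = (TP+TN)/(TP+TN+FP+FN)
= (44+161)/(266)
= 205/266 = 77.07%

77.07%


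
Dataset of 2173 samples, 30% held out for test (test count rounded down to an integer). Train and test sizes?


Test = ⌊2173·30/100⌋ = 651
Train = 2173 - 651 = 1522

Train: 1522, Test: 651


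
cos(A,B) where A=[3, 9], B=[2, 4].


A·B = 3·2 + 9·4 = 42
‖A‖ = √90 = 9.4868, ‖B‖ = √20 = 4.4721
cos = 42/(√90·√20) = 42/√1800 = 0.9899

0.9899


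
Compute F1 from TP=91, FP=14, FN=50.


Precision = 91/105 = 0.8667
Recall = 91/141 = 0.6454
F1 = 2·P·R/(P+R) = 2·TP/(2·TP+FP+FN) = 182/(182+14+50) = 182/246 = 0.7398

0.7398


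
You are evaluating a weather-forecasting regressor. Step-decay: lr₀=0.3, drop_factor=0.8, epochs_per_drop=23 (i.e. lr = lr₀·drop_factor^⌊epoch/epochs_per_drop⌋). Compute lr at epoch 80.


n_drops = ⌊80/23⌋ = 3
lr = 0.3·0.8^3 = 0.3·0.512 = 0.1536

0.1536


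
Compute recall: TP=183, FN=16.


Recall = TP/(TP+FN)
= 183/(183+16)
= 183/199 = 91.96%

91.96%


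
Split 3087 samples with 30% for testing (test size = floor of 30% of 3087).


Test = ⌊3087·30/100⌋ = 926
Train = 3087 - 926 = 2161

Train: 2161, Test: 926


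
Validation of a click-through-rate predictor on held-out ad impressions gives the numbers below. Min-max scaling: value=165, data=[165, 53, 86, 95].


min=53, max=165
(165-53)/(165-53) = 112/112 = 1.0

1.0


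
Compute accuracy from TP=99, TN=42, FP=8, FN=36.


Accuracy = (TP+TN)/(TP+TN+FP+FN)
= (99+42)/(185)
= 141/185 = 76.22%

76.22%


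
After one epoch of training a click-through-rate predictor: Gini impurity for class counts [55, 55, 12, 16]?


Probabilities: [55/138, 55/138, 12/138, 16/138] ≈ [0.3986, 0.3986, 0.087, 0.1159]
Σpᵢ² = (3025 + 3025 + 144 + 256)/138² = 6450/19044
Gini = 1 - Σpᵢ² = 1 - 6450/19044 = 0.6613

0.6613


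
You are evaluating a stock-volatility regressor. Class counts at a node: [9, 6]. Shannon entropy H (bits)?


Probabilities: [9/15, 6/15] ≈ [0.6, 0.4]
H = -((9/15)·log₂(9/15) + (6/15)·log₂(6/15))
  = 0.971 bits

0.971 bits


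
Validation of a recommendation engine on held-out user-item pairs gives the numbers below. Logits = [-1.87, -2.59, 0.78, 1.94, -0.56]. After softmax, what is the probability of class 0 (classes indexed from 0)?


Exponentials: e^-1.87=0.1541, e^-2.59=0.075, e^0.78=2.1815, e^1.94=6.9588, e^-0.56=0.5712
Sum = 9.9406
Softmax = [0.0155, 0.0075, 0.2195, 0.7, 0.0575]
p[0] = 0.1541/9.9406 = 0.0155

0.0155


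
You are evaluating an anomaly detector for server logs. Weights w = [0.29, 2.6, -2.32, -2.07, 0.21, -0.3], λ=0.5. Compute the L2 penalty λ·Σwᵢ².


‖w‖₂² = (0.29)² + (2.6)² + (-2.32)² + (-2.07)² + (0.21)² + (-0.3)²
     = 0.0841 + 6.76 + 5.3824 + 4.2849 + 0.0441 + 0.09
     = 16.6455
λ·‖w‖₂² = 0.5·16.6455 = 8.32275

8.32275


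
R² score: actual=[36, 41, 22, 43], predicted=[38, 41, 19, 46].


ȳ = 35.5
SS_res = Σ(y-ŷ)² = 22
SS_tot = Σ(y-ȳ)² = 269
R² = 1 - SS_res/SS_tot = 1 - 0.0818 = 0.9182

0.9182


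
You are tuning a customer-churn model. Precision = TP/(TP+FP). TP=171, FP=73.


Precision = TP/(TP+FP)
= 171/(171+73)
= 171/244 = 70.08%

70.08%


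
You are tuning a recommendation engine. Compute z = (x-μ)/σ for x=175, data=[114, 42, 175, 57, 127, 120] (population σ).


μ = 105.8333, σ = 44.6446
z = (175 - 105.8333)/44.6446 = 1.5493

1.5493


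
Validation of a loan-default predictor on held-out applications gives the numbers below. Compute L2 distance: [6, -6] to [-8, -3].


d = √((6+ 8)² + (-6+ 3)²)
  = √(196 + 9)
  = √205 = 14.3178

14.3178


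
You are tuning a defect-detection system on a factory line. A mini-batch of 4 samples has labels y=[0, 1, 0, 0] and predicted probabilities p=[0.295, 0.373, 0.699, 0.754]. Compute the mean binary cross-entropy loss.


L[0] = -ln(1-0.295) = -ln(0.705) = 0.3496
L[1] = -ln(0.373) = 0.9862
L[2] = -ln(1-0.699) = -ln(0.301) = 1.2006
L[3] = -ln(1-0.754) = -ln(0.246) = 1.4024
mean = (0.3496 + 0.9862 + 1.2006 + 1.4024)/4 = 0.9847

0.9847


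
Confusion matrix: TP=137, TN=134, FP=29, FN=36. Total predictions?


Total = TP + TN + FP + FN
= 137 + 134 + 29 + 36
= 336
(Predicted positive: 166, predicted negative: 170)

336


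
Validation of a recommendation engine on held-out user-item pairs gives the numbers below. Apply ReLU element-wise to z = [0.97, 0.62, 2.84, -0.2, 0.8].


ReLU(0.97) = max(0, 0.97) = 0.97
ReLU(0.62) = max(0, 0.62) = 0.62
ReLU(2.84) = max(0, 2.84) = 2.84
ReLU(-0.2) = max(0, -0.2) = 0.0
ReLU(0.8) = max(0, 0.8) = 0.8
result = [0.97, 0.62, 2.84, 0.0, 0.8]

[0.97, 0.62, 2.84, 0.0, 0.8]


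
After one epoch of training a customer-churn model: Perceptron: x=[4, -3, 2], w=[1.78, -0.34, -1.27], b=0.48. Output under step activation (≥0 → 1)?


z = (4)·(1.78) + (-3)·(-0.34) + (2)·(-1.27) + 0.48
  = 6.08
step(z) = 1 (z≥0)

1


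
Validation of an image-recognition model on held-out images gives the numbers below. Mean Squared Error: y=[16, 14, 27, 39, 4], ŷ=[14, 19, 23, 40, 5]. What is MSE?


Squared errors: (16-14)²=4, (14-19)²=25, (27-23)²=16, (39-40)²=1, (4-5)²=1
Sum = 47
MSE = 47/5 = 47/5

47/5


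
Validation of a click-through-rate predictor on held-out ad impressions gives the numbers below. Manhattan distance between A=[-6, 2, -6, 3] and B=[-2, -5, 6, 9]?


d = |-6+ 2| + |2+ 5| + |-6-6| + |3-9|
  = 4 + 7 + 12 + 6
  = 29

29


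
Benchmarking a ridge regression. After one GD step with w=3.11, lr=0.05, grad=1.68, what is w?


w_new = w - α·∇
= 3.11 - 0.05·1.68
= 3.11 - 0.084
= 3.026

3.026


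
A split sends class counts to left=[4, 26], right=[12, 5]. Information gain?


Parent = [16, 31], H_parent = 0.9252
H_left = 0.5665 (n=30), H_right = 0.874 (n=17)
H_children = (30/47)·0.5665 + (17/47)·0.874 = 0.6777
IG = 0.9252 - 0.6777 = 0.2475

0.2475


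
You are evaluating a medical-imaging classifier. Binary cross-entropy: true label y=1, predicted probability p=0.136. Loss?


BCE = -[y·ln(p) + (1-y)·ln(1-p)]
= -1·ln(0.136) - 0
= -ln(0.136) = 1.9951

1.9951


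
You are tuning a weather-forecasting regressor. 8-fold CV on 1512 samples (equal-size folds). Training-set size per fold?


Fold size = 1512/8 = 189
Training per fold = 1512 - 189 = 1323

1323


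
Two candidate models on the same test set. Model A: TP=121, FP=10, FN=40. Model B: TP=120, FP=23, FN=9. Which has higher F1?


Model A: P=121/131=0.9237, R=121/161=0.7516, F1=2PR/(P+R)=2TP/(2TP+FP+FN)=242/292=0.8288
Model B: P=120/143=0.8392, R=120/129=0.9302, F1=2PR/(P+R)=2TP/(2TP+FP+FN)=240/272=0.8824
0.8288 < 0.8824 → Model B

Model B


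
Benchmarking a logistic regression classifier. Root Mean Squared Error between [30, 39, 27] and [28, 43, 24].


MSE = 29/3 = 9.6667
RMSE = √(29/3) = 3.1091

3.1091


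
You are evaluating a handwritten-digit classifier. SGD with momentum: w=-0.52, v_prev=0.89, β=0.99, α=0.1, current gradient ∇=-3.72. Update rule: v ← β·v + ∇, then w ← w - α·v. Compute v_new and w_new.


v_new = 0.99·0.89 - 3.72 = 0.8811 - 3.72 = -2.8389
w_new = -0.52 - 0.1·-2.8389 = -0.52 + 0.28389 = -0.23611

v_new=-2.8389, w_new=-0.23611


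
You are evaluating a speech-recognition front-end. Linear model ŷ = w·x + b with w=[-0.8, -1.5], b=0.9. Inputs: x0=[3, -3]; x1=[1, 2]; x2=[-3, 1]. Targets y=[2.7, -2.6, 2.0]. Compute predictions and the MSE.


ŷ0 = (-0.8)·(3) + (-1.5)·(-3) + 0.9 = 3.0
ŷ1 = (-0.8)·(1) + (-1.5)·(2) + 0.9 = -2.9
ŷ2 = (-0.8)·(-3) + (-1.5)·(1) + 0.9 = 1.8
errors² = [0.09, 0.09, 0.04]
MSE = 0.2200/3 = 0.0733

0.0733


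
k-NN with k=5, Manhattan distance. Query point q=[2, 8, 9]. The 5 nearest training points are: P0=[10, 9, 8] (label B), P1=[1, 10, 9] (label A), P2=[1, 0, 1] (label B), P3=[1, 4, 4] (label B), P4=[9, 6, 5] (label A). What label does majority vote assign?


d(q,P0) = 10  (label B)
d(q,P1) = 3  (label A)
d(q,P2) = 17  (label B)
d(q,P3) = 10  (label B)
d(q,P4) = 13  (label A)
Votes: A=2, B=3
Majority → B

B


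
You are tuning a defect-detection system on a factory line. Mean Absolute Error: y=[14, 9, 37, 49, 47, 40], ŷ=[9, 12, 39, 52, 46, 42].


Absolute errors: |14-9|=5, |9-12|=3, |37-39|=2, |49-52|=3, |47-46|=1, |40-42|=2
Sum = 16
MAE = 16/6 = 8/3

8/3


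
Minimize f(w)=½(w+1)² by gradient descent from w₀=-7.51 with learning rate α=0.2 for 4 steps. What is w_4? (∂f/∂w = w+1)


step 1: grad = -7.51+1 = -6.51; w = -7.51 - 0.2·(-6.51) = -6.208
step 2: grad = -6.208+1 = -5.208; w = -6.208 - 0.2·(-5.208) = -5.1664
step 3: grad = -5.1664+1 = -4.1664; w = -5.1664 - 0.2·(-4.1664) = -4.33312
step 4: grad = -4.33312+1 = -3.33312; w = -4.33312 - 0.2·(-3.33312) = -3.666496

-3.666496


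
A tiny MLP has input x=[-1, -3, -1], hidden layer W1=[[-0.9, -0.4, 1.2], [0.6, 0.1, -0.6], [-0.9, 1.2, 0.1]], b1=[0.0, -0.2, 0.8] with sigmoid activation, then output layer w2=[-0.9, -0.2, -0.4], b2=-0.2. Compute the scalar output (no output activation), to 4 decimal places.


z1[0] = (-0.9)·(-1) + (-0.4)·(-3) + (1.2)·(-1) + 0.0 = 0.9
z1[1] = (0.6)·(-1) + (0.1)·(-3) + (-0.6)·(-1) - 0.2 = -0.5
z1[2] = (-0.9)·(-1) + (1.2)·(-3) + (0.1)·(-1) + 0.8 = -2.0
h = sigmoid(z1) = [0.7109, 0.3775, 0.1192]
output = (-0.9)·(0.7109) + (-0.2)·(0.3775) + (-0.4)·(0.1192) - 0.2 = -0.963

-0.963


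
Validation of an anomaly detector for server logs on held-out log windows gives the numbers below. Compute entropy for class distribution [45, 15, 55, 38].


Probabilities: [45/153, 15/153, 55/153, 38/153] ≈ [0.2941, 0.098, 0.3595, 0.2484]
H = -((45/153)·log₂(45/153) + (15/153)·log₂(15/153) + (55/153)·log₂(55/153) + (38/153)·log₂(38/153))
  = 1.8774 bits

1.8774 bits


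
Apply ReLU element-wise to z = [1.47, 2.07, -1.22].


ReLU(1.47) = max(0, 1.47) = 1.47
ReLU(2.07) = max(0, 2.07) = 2.07
ReLU(-1.22) = max(0, -1.22) = 0.0
result = [1.47, 2.07, 0.0]

[1.47, 2.07, 0.0]


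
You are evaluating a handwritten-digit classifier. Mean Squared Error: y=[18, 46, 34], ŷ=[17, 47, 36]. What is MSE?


Squared errors: (18-17)²=1, (46-47)²=1, (34-36)²=4
Sum = 6
MSE = 6/3 = 2

2


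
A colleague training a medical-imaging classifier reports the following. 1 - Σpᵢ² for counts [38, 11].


Probabilities: [38/49, 11/49] ≈ [0.7755, 0.2245]
Σpᵢ² = (1444 + 121)/49² = 1565/2401
Gini = 1 - Σpᵢ² = 1 - 1565/2401 = 0.3482

0.3482


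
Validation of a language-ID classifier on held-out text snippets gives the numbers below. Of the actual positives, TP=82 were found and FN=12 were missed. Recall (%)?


Recall = TP/(TP+FN)
= 82/(82+12)
= 82/94 = 87.23%

87.23%


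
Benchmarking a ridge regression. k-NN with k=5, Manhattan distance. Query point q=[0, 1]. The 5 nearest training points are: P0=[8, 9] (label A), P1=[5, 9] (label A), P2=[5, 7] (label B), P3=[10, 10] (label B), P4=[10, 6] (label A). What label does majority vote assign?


d(q,P0) = 16  (label A)
d(q,P1) = 13  (label A)
d(q,P2) = 11  (label B)
d(q,P3) = 19  (label B)
d(q,P4) = 15  (label A)
Votes: A=3, B=2
Majority → A

A


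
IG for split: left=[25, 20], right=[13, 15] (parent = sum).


Parent = [38, 35], H_parent = 0.9988
H_left = 0.9911 (n=45), H_right = 0.9963 (n=28)
H_children = (45/73)·0.9911 + (28/73)·0.9963 = 0.9931
IG = 0.9988 - 0.9931 = 0.0057

0.0057


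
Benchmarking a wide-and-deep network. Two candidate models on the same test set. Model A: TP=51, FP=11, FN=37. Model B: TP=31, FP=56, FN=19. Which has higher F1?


Model A: P=51/62=0.8226, R=51/88=0.5795, F1=2PR/(P+R)=2TP/(2TP+FP+FN)=102/150=0.68
Model B: P=31/87=0.3563, R=31/50=0.62, F1=2PR/(P+R)=2TP/(2TP+FP+FN)=62/137=0.4526
0.68 > 0.4526 → Model A

Model A


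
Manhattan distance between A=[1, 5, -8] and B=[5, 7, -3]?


d = |1-5| + |5-7| + |-8+ 3|
  = 4 + 2 + 5
  = 11

11


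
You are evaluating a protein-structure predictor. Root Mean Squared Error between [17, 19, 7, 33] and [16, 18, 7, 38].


MSE = 27/4 = 6.75
RMSE = √(27/4) = 2.5981

2.5981


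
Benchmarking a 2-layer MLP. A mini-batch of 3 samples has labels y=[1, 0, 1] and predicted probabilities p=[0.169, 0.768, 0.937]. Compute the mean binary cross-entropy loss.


L[0] = -ln(0.169) = 1.7779
L[1] = -ln(1-0.768) = -ln(0.232) = 1.461
L[2] = -ln(0.937) = 0.0651
mean = (1.7779 + 1.461 + 0.0651)/3 = 1.1013

1.1013


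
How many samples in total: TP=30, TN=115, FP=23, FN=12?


Total = TP + TN + FP + FN
= 30 + 115 + 23 + 12
= 180
(Predicted positive: 53, predicted negative: 127)

180


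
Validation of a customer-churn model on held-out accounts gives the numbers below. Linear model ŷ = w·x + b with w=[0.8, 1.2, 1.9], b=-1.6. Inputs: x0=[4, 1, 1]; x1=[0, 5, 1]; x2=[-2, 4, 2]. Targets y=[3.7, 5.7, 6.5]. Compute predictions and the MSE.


ŷ0 = (0.8)·(4) + (1.2)·(1) + (1.9)·(1) - 1.6 = 4.7
ŷ1 = (0.8)·(0) + (1.2)·(5) + (1.9)·(1) - 1.6 = 6.3
ŷ2 = (0.8)·(-2) + (1.2)·(4) + (1.9)·(2) - 1.6 = 5.4
errors² = [1.0, 0.36, 1.21]
MSE = 2.5700/3 = 0.8567

0.8567


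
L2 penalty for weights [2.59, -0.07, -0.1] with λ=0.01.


‖w‖₂² = (2.59)² + (-0.07)² + (-0.1)²
     = 6.7081 + 0.0049 + 0.01
     = 6.723
λ·‖w‖₂² = 0.01·6.723 = 0.06723

0.06723


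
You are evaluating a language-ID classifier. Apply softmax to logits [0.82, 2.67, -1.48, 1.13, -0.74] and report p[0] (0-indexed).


Exponentials: e^0.82=2.2705, e^2.67=14.44, e^-1.48=0.2276, e^1.13=3.0957, e^-0.74=0.4771
Sum = 20.5109
Softmax = [0.1107, 0.704, 0.0111, 0.1509, 0.0233]
p[0] = 2.2705/20.5109 = 0.1107

0.1107


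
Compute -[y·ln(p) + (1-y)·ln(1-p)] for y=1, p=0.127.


BCE = -[y·ln(p) + (1-y)·ln(1-p)]
= -1·ln(0.127) - 0
= -ln(0.127) = 2.0636

2.0636


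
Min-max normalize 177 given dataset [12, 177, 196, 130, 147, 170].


min=12, max=196
(177-12)/(196-12) = 165/184 = 0.8967

0.8967


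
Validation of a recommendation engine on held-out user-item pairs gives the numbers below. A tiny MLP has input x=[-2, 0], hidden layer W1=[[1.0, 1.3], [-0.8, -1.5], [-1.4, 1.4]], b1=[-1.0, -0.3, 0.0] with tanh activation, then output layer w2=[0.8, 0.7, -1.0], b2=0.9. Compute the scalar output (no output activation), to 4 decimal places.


z1[0] = (1.0)·(-2) + (1.3)·(0) - 1.0 = -3.0
z1[1] = (-0.8)·(-2) + (-1.5)·(0) - 0.3 = 1.3
z1[2] = (-1.4)·(-2) + (1.4)·(0) + 0.0 = 2.8
h = tanh(z1) = [-0.9951, 0.8617, 0.9926]
output = (0.8)·(-0.9951) + (0.7)·(0.8617) + (-1.0)·(0.9926) + 0.9 = -0.2855

-0.2855


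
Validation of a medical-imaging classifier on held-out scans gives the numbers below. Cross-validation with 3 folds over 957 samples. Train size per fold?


Fold size = 957/3 = 319
Training per fold = 957 - 319 = 638

638


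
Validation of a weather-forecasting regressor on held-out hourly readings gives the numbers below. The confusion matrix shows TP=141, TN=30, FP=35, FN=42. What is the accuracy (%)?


Accuracy = (TP+TN)/(TP+TN+FP+FN)
= (141+30)/(248)
= 171/248 = 68.95%

68.95%


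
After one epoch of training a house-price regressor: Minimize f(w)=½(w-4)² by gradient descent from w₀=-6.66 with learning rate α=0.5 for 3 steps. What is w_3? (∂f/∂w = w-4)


step 1: grad = -6.66-4 = -10.66; w = -6.66 - 0.5·(-10.66) = -1.33
step 2: grad = -1.33-4 = -5.33; w = -1.33 - 0.5·(-5.33) = 1.335
step 3: grad = 1.335-4 = -2.665; w = 1.335 - 0.5·(-2.665) = 2.6675

2.6675


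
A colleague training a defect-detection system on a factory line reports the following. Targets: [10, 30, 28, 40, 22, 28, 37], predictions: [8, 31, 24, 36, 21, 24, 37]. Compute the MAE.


Absolute errors: |10-8|=2, |30-31|=1, |28-24|=4, |40-36|=4, |22-21|=1, |28-24|=4, |37-37|=0
Sum = 16
MAE = 16/7 = 16/7

16/7


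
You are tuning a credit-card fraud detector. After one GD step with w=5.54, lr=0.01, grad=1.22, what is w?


w_new = w - α·∇
= 5.54 - 0.01·1.22
= 5.54 - 0.0122
= 5.5278

5.5278


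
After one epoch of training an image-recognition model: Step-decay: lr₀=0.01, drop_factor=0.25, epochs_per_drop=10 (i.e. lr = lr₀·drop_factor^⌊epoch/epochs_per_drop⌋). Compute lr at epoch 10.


n_drops = ⌊10/10⌋ = 1
lr = 0.01·0.25^1 = 0.01·0.25 = 0.0025

0.0025


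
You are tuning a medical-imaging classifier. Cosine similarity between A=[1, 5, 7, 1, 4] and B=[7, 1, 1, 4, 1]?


A·B = 1·7 + 5·1 + 7·1 + 1·4 + 4·1 = 27
‖A‖ = √92 = 9.5917, ‖B‖ = √68 = 8.2462
cos = 27/(√92·√68) = 27/√6256 = 0.3414

0.3414


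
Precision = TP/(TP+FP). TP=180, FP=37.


Precision = TP/(TP+FP)
= 180/(180+37)
= 180/217 = 82.95%

82.95%


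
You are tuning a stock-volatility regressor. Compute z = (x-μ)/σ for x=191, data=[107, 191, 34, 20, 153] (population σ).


μ = 101, σ = 66.1665
z = (191 - 101)/66.1665 = 1.3602

1.3602


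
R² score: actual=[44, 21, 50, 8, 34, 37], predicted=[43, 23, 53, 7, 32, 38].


ȳ = 32.3333
SS_res = Σ(y-ŷ)² = 20
SS_tot = Σ(y-ȳ)² = 1193.33
R² = 1 - SS_res/SS_tot = 1 - 0.0168 = 0.9832

0.9832


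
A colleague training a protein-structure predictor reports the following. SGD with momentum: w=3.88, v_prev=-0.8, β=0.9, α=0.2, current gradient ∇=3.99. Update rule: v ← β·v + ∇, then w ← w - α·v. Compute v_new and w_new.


v_new = 0.9·-0.8 + 3.99 = -0.72 + 3.99 = 3.27
w_new = 3.88 - 0.2·3.27 = 3.88 - 0.654 = 3.226

v_new=3.27, w_new=3.226


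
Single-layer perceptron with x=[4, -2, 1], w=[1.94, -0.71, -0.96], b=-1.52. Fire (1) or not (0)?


z = (4)·(1.94) + (-2)·(-0.71) + (1)·(-0.96) - 1.52
  = 6.7
step(z) = 1 (z≥0)

1


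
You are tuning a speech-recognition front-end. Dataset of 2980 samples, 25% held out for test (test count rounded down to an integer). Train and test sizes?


Test = ⌊2980·25/100⌋ = 745
Train = 2980 - 745 = 2235

Train: 2235, Test: 745


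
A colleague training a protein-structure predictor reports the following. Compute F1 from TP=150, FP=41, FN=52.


Precision = 150/191 = 0.7853
Recall = 150/202 = 0.7426
F1 = 2·P·R/(P+R) = 2·TP/(2·TP+FP+FN) = 300/(300+41+52) = 300/393 = 0.7634

0.7634


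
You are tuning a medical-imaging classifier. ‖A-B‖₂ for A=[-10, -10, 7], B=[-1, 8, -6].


d = √((-10+ 1)² + (-10-8)² + (7+ 6)²)
  = √(81 + 324 + 169)
  = √574 = 23.9583

23.9583


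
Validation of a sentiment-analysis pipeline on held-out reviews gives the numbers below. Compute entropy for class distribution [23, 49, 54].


Probabilities: [23/126, 49/126, 54/126] ≈ [0.1825, 0.3889, 0.4286]
H = -((23/126)·log₂(23/126) + (49/126)·log₂(49/126) + (54/126)·log₂(54/126))
  = 1.5017 bits

1.5017 bits


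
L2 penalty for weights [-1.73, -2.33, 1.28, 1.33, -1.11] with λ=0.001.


‖w‖₂² = (-1.73)² + (-2.33)² + (1.28)² + (1.33)² + (-1.11)²
     = 2.9929 + 5.4289 + 1.6384 + 1.7689 + 1.2321
     = 13.0612
λ·‖w‖₂² = 0.001·13.0612 = 0.013061

0.013061


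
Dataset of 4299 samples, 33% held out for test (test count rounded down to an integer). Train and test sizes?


Test = ⌊4299·33/100⌋ = 1418
Train = 4299 - 1418 = 2881

Train: 2881, Test: 1418


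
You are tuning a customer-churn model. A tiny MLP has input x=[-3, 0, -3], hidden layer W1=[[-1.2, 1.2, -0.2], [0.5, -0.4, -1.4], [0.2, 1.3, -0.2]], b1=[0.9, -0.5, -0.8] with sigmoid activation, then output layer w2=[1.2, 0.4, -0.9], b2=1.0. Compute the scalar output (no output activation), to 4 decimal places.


z1[0] = (-1.2)·(-3) + (1.2)·(0) + (-0.2)·(-3) + 0.9 = 5.1
z1[1] = (0.5)·(-3) + (-0.4)·(0) + (-1.4)·(-3) - 0.5 = 2.2
z1[2] = (0.2)·(-3) + (1.3)·(0) + (-0.2)·(-3) - 0.8 = -0.8
h = sigmoid(z1) = [0.9939, 0.9002, 0.31]
output = (1.2)·(0.9939) + (0.4)·(0.9002) + (-0.9)·(0.31) + 1.0 = 2.2738

2.2738


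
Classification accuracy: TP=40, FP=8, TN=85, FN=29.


Accuracy = (TP+TN)/(TP+TN+FP+FN)
= (40+85)/(162)
= 125/162 = 77.16%

77.16%


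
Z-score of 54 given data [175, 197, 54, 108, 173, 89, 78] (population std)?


μ = 124.8571, σ = 51.8554
z = (54 - 124.8571)/51.8554 = -1.3664

-1.3664


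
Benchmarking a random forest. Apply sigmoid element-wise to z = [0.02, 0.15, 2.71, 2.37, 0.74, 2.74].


σ(0.02) = 1/(1+e^-0.02) = 0.505
σ(0.15) = 1/(1+e^-0.15) = 0.5374
σ(2.71) = 1/(1+e^-2.71) = 0.9376
σ(2.37) = 1/(1+e^-2.37) = 0.9145
σ(0.74) = 1/(1+e^-0.74) = 0.677
σ(2.74) = 1/(1+e^-2.74) = 0.9393
result = [0.505, 0.5374, 0.9376, 0.9145, 0.677, 0.9393]

[0.505, 0.5374, 0.9376, 0.9145, 0.677, 0.9393]


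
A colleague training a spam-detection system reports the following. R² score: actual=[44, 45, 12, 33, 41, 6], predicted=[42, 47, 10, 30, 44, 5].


ȳ = 30.1667
SS_res = Σ(y-ŷ)² = 31
SS_tot = Σ(y-ȳ)² = 1450.83
R² = 1 - SS_res/SS_tot = 1 - 0.0214 = 0.9786

0.9786


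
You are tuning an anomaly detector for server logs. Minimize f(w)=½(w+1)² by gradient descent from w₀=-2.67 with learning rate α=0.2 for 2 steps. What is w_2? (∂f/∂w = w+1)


step 1: grad = -2.67+1 = -1.67; w = -2.67 - 0.2·(-1.67) = -2.336
step 2: grad = -2.336+1 = -1.336; w = -2.336 - 0.2·(-1.336) = -2.0688

-2.0688


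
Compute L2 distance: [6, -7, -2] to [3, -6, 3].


d = √((6-3)² + (-7+ 6)² + (-2-3)²)
  = √(9 + 1 + 25)
  = √35 = 5.9161

5.9161


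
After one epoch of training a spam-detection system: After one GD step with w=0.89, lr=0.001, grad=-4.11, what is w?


w_new = w - α·∇
= 0.89 - 0.001·-4.11
= 0.89 + 0.00411
= 0.89411

0.89411


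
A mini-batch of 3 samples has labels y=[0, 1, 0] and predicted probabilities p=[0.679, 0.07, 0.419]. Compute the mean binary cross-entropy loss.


L[0] = -ln(1-0.679) = -ln(0.321) = 1.1363
L[1] = -ln(0.07) = 2.6593
L[2] = -ln(1-0.419) = -ln(0.581) = 0.543
mean = (1.1363 + 2.6593 + 0.543)/3 = 1.4462

1.4462


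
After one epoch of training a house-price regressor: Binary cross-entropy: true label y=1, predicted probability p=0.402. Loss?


BCE = -[y·ln(p) + (1-y)·ln(1-p)]
= -1·ln(0.402) - 0
= -ln(0.402) = 0.9113

0.9113


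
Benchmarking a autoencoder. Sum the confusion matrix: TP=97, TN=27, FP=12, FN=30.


Total = TP + TN + FP + FN
= 97 + 27 + 12 + 30
= 166
(Predicted positive: 109, predicted negative: 57)

166


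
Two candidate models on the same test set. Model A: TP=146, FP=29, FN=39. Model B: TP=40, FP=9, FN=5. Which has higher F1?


Model A: P=146/175=0.8343, R=146/185=0.7892, F1=2PR/(P+R)=2TP/(2TP+FP+FN)=292/360=0.8111
Model B: P=40/49=0.8163, R=40/45=0.8889, F1=2PR/(P+R)=2TP/(2TP+FP+FN)=80/94=0.8511
0.8111 < 0.8511 → Model B

Model B


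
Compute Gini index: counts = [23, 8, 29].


Probabilities: [23/60, 8/60, 29/60] ≈ [0.3833, 0.1333, 0.4833]
Σpᵢ² = (529 + 64 + 841)/60² = 1434/3600
Gini = 1 - Σpᵢ² = 1 - 1434/3600 = 0.6017

0.6017


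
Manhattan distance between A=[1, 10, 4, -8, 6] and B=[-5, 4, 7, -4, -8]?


d = |1+ 5| + |10-4| + |4-7| + |-8+ 4| + |6+ 8|
  = 6 + 6 + 3 + 4 + 14
  = 33

33


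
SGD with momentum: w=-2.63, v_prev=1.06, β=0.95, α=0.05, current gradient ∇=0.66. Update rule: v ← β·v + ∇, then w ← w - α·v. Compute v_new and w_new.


v_new = 0.95·1.06 + 0.66 = 1.007 + 0.66 = 1.667
w_new = -2.63 - 0.05·1.667 = -2.63 - 0.08335 = -2.71335

v_new=1.667, w_new=-2.71335


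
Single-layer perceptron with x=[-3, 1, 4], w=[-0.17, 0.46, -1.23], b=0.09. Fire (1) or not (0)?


z = (-3)·(-0.17) + (1)·(0.46) + (4)·(-1.23) + 0.09
  = -3.86
step(z) = 0 (z<0)

0


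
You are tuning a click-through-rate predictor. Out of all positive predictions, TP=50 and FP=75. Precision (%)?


Precision = TP/(TP+FP)
= 50/(50+75)
= 50/125 = 40.0%

40.0%


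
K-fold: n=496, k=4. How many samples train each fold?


Fold size = 496/4 = 124
Training per fold = 496 - 124 = 372

372


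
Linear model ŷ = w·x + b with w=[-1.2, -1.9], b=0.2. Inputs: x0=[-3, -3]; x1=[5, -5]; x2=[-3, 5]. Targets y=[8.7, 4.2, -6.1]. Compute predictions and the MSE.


ŷ0 = (-1.2)·(-3) + (-1.9)·(-3) + 0.2 = 9.5
ŷ1 = (-1.2)·(5) + (-1.9)·(-5) + 0.2 = 3.7
ŷ2 = (-1.2)·(-3) + (-1.9)·(5) + 0.2 = -5.7
errors² = [0.64, 0.25, 0.16]
MSE = 1.0500/3 = 0.35

0.35


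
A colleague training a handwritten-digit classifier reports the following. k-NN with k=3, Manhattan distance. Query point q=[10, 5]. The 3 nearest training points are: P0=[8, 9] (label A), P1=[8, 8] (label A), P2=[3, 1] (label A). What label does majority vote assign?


d(q,P0) = 6  (label A)
d(q,P1) = 5  (label A)
d(q,P2) = 11  (label A)
Votes: A=3, B=0
Majority → A

A


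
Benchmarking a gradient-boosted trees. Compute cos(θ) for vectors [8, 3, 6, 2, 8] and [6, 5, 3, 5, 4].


A·B = 8·6 + 3·5 + 6·3 + 2·5 + 8·4 = 123
‖A‖ = √177 = 13.3041, ‖B‖ = √111 = 10.5357
cos = 123/(√177·√111) = 123/√19647 = 0.8775

0.8775


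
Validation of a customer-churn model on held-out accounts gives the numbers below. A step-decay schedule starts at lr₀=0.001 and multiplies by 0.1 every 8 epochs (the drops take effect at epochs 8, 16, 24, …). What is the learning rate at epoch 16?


n_drops = ⌊16/8⌋ = 2
lr = 0.001·0.1^2 = 0.001·0.01 = 0.00001

0.00001


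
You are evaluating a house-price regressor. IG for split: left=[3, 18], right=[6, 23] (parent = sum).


Parent = [9, 41], H_parent = 0.6801
H_left = 0.5917 (n=21), H_right = 0.7355 (n=29)
H_children = (21/50)·0.5917 + (29/50)·0.7355 = 0.6751
IG = 0.6801 - 0.6751 = 0.005

0.005


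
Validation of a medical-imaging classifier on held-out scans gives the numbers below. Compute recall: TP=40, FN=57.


Recall = TP/(TP+FN)
= 40/(40+57)
= 40/97 = 41.24%

41.24%


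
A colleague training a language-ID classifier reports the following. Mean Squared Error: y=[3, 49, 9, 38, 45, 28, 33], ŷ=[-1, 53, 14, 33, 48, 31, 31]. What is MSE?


Squared errors: (3+ 1)²=16, (49-53)²=16, (9-14)²=25, (38-33)²=25, (45-48)²=9, (28-31)²=9, (33-31)²=4
Sum = 104
MSE = 104/7 = 104/7

104/7


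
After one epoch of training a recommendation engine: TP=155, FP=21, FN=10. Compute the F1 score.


Precision = 155/176 = 0.8807
Recall = 155/165 = 0.9394
F1 = 2·P·R/(P+R) = 2·TP/(2·TP+FP+FN) = 310/(310+21+10) = 310/341 = 0.9091

0.9091


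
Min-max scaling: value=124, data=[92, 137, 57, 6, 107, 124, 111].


min=6, max=137
(124-6)/(137-6) = 118/131 = 0.9008

0.9008


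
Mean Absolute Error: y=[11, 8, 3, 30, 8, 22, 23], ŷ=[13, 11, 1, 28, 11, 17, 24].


Absolute errors: |11-13|=2, |8-11|=3, |3-1|=2, |30-28|=2, |8-11|=3, |22-17|=5, |23-24|=1
Sum = 18
MAE = 18/7 = 18/7

18/7


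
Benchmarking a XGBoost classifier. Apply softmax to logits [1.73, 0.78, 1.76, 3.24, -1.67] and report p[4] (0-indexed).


Exponentials: e^1.73=5.6407, e^0.78=2.1815, e^1.76=5.8124, e^3.24=25.5337, e^-1.67=0.1882
Sum = 39.3565
Softmax = [0.1433, 0.0554, 0.1477, 0.6488, 0.0048]
p[4] = 0.1882/39.3565 = 0.0048

0.0048


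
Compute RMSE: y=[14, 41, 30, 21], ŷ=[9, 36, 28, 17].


MSE = 70/4 = 17.5
RMSE = √(70/4) = 4.1833

4.1833


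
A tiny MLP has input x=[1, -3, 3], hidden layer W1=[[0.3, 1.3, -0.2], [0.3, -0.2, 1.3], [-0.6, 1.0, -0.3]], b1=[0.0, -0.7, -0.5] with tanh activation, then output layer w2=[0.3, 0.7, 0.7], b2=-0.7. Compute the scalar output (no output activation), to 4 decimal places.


z1[0] = (0.3)·(1) + (1.3)·(-3) + (-0.2)·(3) + 0.0 = -4.2
z1[1] = (0.3)·(1) + (-0.2)·(-3) + (1.3)·(3) - 0.7 = 4.1
z1[2] = (-0.6)·(1) + (1.0)·(-3) + (-0.3)·(3) - 0.5 = -5.0
h = tanh(z1) = [-0.9996, 0.9995, -0.9999]
output = (0.3)·(-0.9996) + (0.7)·(0.9995) + (0.7)·(-0.9999) - 0.7 = -1.0002

-1.0002
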